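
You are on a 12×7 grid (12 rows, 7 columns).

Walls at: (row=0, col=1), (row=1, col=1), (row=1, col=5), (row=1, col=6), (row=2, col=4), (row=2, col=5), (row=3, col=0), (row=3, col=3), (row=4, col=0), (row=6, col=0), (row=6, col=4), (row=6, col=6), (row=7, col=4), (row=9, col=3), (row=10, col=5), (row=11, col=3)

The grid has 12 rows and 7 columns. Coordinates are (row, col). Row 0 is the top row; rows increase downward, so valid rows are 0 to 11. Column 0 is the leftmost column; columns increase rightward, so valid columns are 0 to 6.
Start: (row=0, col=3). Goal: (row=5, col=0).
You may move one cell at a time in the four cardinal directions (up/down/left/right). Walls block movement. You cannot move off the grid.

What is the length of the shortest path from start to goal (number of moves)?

Answer: Shortest path length: 8

Derivation:
BFS from (row=0, col=3) until reaching (row=5, col=0):
  Distance 0: (row=0, col=3)
  Distance 1: (row=0, col=2), (row=0, col=4), (row=1, col=3)
  Distance 2: (row=0, col=5), (row=1, col=2), (row=1, col=4), (row=2, col=3)
  Distance 3: (row=0, col=6), (row=2, col=2)
  Distance 4: (row=2, col=1), (row=3, col=2)
  Distance 5: (row=2, col=0), (row=3, col=1), (row=4, col=2)
  Distance 6: (row=1, col=0), (row=4, col=1), (row=4, col=3), (row=5, col=2)
  Distance 7: (row=0, col=0), (row=4, col=4), (row=5, col=1), (row=5, col=3), (row=6, col=2)
  Distance 8: (row=3, col=4), (row=4, col=5), (row=5, col=0), (row=5, col=4), (row=6, col=1), (row=6, col=3), (row=7, col=2)  <- goal reached here
One shortest path (8 moves): (row=0, col=3) -> (row=0, col=2) -> (row=1, col=2) -> (row=2, col=2) -> (row=2, col=1) -> (row=3, col=1) -> (row=4, col=1) -> (row=5, col=1) -> (row=5, col=0)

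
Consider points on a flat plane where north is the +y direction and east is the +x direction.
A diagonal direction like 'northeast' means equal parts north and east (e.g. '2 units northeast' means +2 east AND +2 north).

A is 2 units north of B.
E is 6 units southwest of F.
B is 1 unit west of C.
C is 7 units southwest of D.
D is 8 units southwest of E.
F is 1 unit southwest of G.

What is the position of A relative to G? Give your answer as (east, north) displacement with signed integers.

Place G at the origin (east=0, north=0).
  F is 1 unit southwest of G: delta (east=-1, north=-1); F at (east=-1, north=-1).
  E is 6 units southwest of F: delta (east=-6, north=-6); E at (east=-7, north=-7).
  D is 8 units southwest of E: delta (east=-8, north=-8); D at (east=-15, north=-15).
  C is 7 units southwest of D: delta (east=-7, north=-7); C at (east=-22, north=-22).
  B is 1 unit west of C: delta (east=-1, north=+0); B at (east=-23, north=-22).
  A is 2 units north of B: delta (east=+0, north=+2); A at (east=-23, north=-20).
Therefore A relative to G: (east=-23, north=-20).

Answer: A is at (east=-23, north=-20) relative to G.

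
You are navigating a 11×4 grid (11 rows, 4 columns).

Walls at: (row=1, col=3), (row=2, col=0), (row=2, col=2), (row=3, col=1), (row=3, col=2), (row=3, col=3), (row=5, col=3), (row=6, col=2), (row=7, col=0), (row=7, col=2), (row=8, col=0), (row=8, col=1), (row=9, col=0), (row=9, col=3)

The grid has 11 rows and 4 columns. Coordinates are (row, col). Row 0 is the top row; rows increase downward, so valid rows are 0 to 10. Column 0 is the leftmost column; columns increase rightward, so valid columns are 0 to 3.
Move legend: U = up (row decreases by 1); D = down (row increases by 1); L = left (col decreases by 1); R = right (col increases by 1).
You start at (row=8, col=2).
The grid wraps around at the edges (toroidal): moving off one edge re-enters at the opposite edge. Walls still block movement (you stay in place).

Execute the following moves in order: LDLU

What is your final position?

Start: (row=8, col=2)
  L (left): blocked, stay at (row=8, col=2)
  D (down): (row=8, col=2) -> (row=9, col=2)
  L (left): (row=9, col=2) -> (row=9, col=1)
  U (up): blocked, stay at (row=9, col=1)
Final: (row=9, col=1)

Answer: Final position: (row=9, col=1)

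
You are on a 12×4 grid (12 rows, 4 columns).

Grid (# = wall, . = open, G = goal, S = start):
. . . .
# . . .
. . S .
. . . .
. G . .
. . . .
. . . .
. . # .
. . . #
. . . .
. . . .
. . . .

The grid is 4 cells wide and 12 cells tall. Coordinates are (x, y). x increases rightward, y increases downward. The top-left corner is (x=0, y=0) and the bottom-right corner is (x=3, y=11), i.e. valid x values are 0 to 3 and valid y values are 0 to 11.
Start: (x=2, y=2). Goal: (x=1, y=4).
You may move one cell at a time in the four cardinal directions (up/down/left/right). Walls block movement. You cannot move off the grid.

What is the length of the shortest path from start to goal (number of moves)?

Answer: Shortest path length: 3

Derivation:
BFS from (x=2, y=2) until reaching (x=1, y=4):
  Distance 0: (x=2, y=2)
  Distance 1: (x=2, y=1), (x=1, y=2), (x=3, y=2), (x=2, y=3)
  Distance 2: (x=2, y=0), (x=1, y=1), (x=3, y=1), (x=0, y=2), (x=1, y=3), (x=3, y=3), (x=2, y=4)
  Distance 3: (x=1, y=0), (x=3, y=0), (x=0, y=3), (x=1, y=4), (x=3, y=4), (x=2, y=5)  <- goal reached here
One shortest path (3 moves): (x=2, y=2) -> (x=1, y=2) -> (x=1, y=3) -> (x=1, y=4)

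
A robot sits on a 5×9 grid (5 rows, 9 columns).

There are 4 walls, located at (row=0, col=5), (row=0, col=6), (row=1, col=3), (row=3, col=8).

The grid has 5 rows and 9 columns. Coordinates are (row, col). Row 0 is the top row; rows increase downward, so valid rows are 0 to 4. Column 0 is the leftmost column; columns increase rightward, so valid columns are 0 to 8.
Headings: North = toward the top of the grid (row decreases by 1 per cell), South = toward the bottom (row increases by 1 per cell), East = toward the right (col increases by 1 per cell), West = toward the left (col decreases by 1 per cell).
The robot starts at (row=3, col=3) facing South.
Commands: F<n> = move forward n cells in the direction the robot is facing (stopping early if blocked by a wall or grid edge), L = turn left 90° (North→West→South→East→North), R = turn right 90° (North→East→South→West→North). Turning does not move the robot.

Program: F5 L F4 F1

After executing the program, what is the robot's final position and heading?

Answer: Final position: (row=4, col=8), facing East

Derivation:
Start: (row=3, col=3), facing South
  F5: move forward 1/5 (blocked), now at (row=4, col=3)
  L: turn left, now facing East
  F4: move forward 4, now at (row=4, col=7)
  F1: move forward 1, now at (row=4, col=8)
Final: (row=4, col=8), facing East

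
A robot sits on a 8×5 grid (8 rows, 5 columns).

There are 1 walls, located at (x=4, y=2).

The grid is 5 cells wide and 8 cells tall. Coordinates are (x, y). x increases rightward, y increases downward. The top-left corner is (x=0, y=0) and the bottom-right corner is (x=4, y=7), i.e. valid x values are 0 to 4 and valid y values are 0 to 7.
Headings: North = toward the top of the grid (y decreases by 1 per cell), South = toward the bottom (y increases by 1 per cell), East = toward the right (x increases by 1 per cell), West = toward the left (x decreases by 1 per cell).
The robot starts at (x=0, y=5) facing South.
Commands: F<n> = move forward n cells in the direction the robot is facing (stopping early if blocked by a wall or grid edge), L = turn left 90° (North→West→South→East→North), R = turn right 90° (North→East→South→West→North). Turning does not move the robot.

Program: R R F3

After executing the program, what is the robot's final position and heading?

Answer: Final position: (x=0, y=2), facing North

Derivation:
Start: (x=0, y=5), facing South
  R: turn right, now facing West
  R: turn right, now facing North
  F3: move forward 3, now at (x=0, y=2)
Final: (x=0, y=2), facing North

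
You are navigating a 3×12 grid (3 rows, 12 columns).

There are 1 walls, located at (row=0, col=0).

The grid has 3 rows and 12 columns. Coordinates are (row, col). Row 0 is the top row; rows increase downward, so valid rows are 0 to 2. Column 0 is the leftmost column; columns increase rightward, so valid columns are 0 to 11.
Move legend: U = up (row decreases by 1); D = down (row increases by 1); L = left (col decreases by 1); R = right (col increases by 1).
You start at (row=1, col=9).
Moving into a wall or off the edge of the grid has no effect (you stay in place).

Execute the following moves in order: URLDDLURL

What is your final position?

Answer: Final position: (row=1, col=8)

Derivation:
Start: (row=1, col=9)
  U (up): (row=1, col=9) -> (row=0, col=9)
  R (right): (row=0, col=9) -> (row=0, col=10)
  L (left): (row=0, col=10) -> (row=0, col=9)
  D (down): (row=0, col=9) -> (row=1, col=9)
  D (down): (row=1, col=9) -> (row=2, col=9)
  L (left): (row=2, col=9) -> (row=2, col=8)
  U (up): (row=2, col=8) -> (row=1, col=8)
  R (right): (row=1, col=8) -> (row=1, col=9)
  L (left): (row=1, col=9) -> (row=1, col=8)
Final: (row=1, col=8)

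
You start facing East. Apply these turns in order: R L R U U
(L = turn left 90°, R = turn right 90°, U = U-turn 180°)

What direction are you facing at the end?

Answer: Final heading: South

Derivation:
Start: East
  R (right (90° clockwise)) -> South
  L (left (90° counter-clockwise)) -> East
  R (right (90° clockwise)) -> South
  U (U-turn (180°)) -> North
  U (U-turn (180°)) -> South
Final: South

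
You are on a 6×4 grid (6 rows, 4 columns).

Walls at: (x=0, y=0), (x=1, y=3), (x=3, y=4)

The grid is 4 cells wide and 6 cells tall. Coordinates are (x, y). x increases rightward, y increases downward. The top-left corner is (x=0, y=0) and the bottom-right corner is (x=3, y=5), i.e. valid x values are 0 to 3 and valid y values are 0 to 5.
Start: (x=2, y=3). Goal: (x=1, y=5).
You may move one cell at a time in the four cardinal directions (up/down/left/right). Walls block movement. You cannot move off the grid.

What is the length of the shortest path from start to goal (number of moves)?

Answer: Shortest path length: 3

Derivation:
BFS from (x=2, y=3) until reaching (x=1, y=5):
  Distance 0: (x=2, y=3)
  Distance 1: (x=2, y=2), (x=3, y=3), (x=2, y=4)
  Distance 2: (x=2, y=1), (x=1, y=2), (x=3, y=2), (x=1, y=4), (x=2, y=5)
  Distance 3: (x=2, y=0), (x=1, y=1), (x=3, y=1), (x=0, y=2), (x=0, y=4), (x=1, y=5), (x=3, y=5)  <- goal reached here
One shortest path (3 moves): (x=2, y=3) -> (x=2, y=4) -> (x=1, y=4) -> (x=1, y=5)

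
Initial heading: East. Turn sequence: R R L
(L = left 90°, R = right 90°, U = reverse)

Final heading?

Start: East
  R (right (90° clockwise)) -> South
  R (right (90° clockwise)) -> West
  L (left (90° counter-clockwise)) -> South
Final: South

Answer: Final heading: South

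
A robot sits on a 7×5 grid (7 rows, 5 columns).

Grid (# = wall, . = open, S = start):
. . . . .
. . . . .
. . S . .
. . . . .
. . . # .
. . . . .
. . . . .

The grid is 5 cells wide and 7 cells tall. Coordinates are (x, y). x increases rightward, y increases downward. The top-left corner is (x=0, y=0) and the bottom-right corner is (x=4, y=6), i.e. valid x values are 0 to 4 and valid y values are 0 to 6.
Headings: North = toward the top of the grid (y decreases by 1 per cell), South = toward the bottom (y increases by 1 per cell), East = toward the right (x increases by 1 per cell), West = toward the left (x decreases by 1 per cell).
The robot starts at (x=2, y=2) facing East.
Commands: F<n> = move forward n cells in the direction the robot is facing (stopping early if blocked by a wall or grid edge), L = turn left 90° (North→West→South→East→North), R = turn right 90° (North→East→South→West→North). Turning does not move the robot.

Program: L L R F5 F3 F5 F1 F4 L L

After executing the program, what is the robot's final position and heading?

Start: (x=2, y=2), facing East
  L: turn left, now facing North
  L: turn left, now facing West
  R: turn right, now facing North
  F5: move forward 2/5 (blocked), now at (x=2, y=0)
  F3: move forward 0/3 (blocked), now at (x=2, y=0)
  F5: move forward 0/5 (blocked), now at (x=2, y=0)
  F1: move forward 0/1 (blocked), now at (x=2, y=0)
  F4: move forward 0/4 (blocked), now at (x=2, y=0)
  L: turn left, now facing West
  L: turn left, now facing South
Final: (x=2, y=0), facing South

Answer: Final position: (x=2, y=0), facing South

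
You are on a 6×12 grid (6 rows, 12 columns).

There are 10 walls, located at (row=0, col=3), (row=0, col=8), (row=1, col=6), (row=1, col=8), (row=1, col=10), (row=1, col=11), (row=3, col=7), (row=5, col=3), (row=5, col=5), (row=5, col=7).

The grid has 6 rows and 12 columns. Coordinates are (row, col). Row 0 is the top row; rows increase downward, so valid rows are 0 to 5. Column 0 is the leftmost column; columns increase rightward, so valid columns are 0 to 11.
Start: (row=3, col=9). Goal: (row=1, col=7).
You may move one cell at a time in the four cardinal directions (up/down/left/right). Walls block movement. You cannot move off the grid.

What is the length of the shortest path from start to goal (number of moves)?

BFS from (row=3, col=9) until reaching (row=1, col=7):
  Distance 0: (row=3, col=9)
  Distance 1: (row=2, col=9), (row=3, col=8), (row=3, col=10), (row=4, col=9)
  Distance 2: (row=1, col=9), (row=2, col=8), (row=2, col=10), (row=3, col=11), (row=4, col=8), (row=4, col=10), (row=5, col=9)
  Distance 3: (row=0, col=9), (row=2, col=7), (row=2, col=11), (row=4, col=7), (row=4, col=11), (row=5, col=8), (row=5, col=10)
  Distance 4: (row=0, col=10), (row=1, col=7), (row=2, col=6), (row=4, col=6), (row=5, col=11)  <- goal reached here
One shortest path (4 moves): (row=3, col=9) -> (row=3, col=8) -> (row=2, col=8) -> (row=2, col=7) -> (row=1, col=7)

Answer: Shortest path length: 4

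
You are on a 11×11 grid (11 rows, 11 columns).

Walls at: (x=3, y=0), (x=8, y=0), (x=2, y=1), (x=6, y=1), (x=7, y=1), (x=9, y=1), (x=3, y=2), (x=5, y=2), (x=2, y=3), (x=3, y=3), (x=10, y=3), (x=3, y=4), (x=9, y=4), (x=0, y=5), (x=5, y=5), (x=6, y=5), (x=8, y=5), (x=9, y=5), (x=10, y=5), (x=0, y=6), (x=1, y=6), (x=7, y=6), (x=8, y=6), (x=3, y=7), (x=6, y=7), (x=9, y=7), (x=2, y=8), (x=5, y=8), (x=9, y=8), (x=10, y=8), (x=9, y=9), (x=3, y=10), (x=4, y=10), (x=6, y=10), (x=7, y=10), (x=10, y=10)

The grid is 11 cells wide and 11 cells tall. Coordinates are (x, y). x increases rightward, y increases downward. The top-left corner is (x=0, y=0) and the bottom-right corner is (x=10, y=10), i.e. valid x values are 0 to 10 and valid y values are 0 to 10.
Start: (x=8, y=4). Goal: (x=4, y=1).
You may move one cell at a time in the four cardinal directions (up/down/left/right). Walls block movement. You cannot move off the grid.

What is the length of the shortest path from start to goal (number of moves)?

BFS from (x=8, y=4) until reaching (x=4, y=1):
  Distance 0: (x=8, y=4)
  Distance 1: (x=8, y=3), (x=7, y=4)
  Distance 2: (x=8, y=2), (x=7, y=3), (x=9, y=3), (x=6, y=4), (x=7, y=5)
  Distance 3: (x=8, y=1), (x=7, y=2), (x=9, y=2), (x=6, y=3), (x=5, y=4)
  Distance 4: (x=6, y=2), (x=10, y=2), (x=5, y=3), (x=4, y=4)
  Distance 5: (x=10, y=1), (x=4, y=3), (x=4, y=5)
  Distance 6: (x=10, y=0), (x=4, y=2), (x=3, y=5), (x=4, y=6)
  Distance 7: (x=9, y=0), (x=4, y=1), (x=2, y=5), (x=3, y=6), (x=5, y=6), (x=4, y=7)  <- goal reached here
One shortest path (7 moves): (x=8, y=4) -> (x=7, y=4) -> (x=6, y=4) -> (x=5, y=4) -> (x=4, y=4) -> (x=4, y=3) -> (x=4, y=2) -> (x=4, y=1)

Answer: Shortest path length: 7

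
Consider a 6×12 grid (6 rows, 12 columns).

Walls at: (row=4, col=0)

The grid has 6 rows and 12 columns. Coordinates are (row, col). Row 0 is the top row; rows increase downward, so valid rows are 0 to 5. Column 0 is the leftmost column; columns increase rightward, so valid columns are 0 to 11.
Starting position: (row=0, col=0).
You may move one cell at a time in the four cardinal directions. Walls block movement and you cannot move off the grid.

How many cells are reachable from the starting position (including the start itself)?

BFS flood-fill from (row=0, col=0):
  Distance 0: (row=0, col=0)
  Distance 1: (row=0, col=1), (row=1, col=0)
  Distance 2: (row=0, col=2), (row=1, col=1), (row=2, col=0)
  Distance 3: (row=0, col=3), (row=1, col=2), (row=2, col=1), (row=3, col=0)
  Distance 4: (row=0, col=4), (row=1, col=3), (row=2, col=2), (row=3, col=1)
  Distance 5: (row=0, col=5), (row=1, col=4), (row=2, col=3), (row=3, col=2), (row=4, col=1)
  Distance 6: (row=0, col=6), (row=1, col=5), (row=2, col=4), (row=3, col=3), (row=4, col=2), (row=5, col=1)
  Distance 7: (row=0, col=7), (row=1, col=6), (row=2, col=5), (row=3, col=4), (row=4, col=3), (row=5, col=0), (row=5, col=2)
  Distance 8: (row=0, col=8), (row=1, col=7), (row=2, col=6), (row=3, col=5), (row=4, col=4), (row=5, col=3)
  Distance 9: (row=0, col=9), (row=1, col=8), (row=2, col=7), (row=3, col=6), (row=4, col=5), (row=5, col=4)
  Distance 10: (row=0, col=10), (row=1, col=9), (row=2, col=8), (row=3, col=7), (row=4, col=6), (row=5, col=5)
  Distance 11: (row=0, col=11), (row=1, col=10), (row=2, col=9), (row=3, col=8), (row=4, col=7), (row=5, col=6)
  Distance 12: (row=1, col=11), (row=2, col=10), (row=3, col=9), (row=4, col=8), (row=5, col=7)
  Distance 13: (row=2, col=11), (row=3, col=10), (row=4, col=9), (row=5, col=8)
  Distance 14: (row=3, col=11), (row=4, col=10), (row=5, col=9)
  Distance 15: (row=4, col=11), (row=5, col=10)
  Distance 16: (row=5, col=11)
Total reachable: 71 (grid has 71 open cells total)

Answer: Reachable cells: 71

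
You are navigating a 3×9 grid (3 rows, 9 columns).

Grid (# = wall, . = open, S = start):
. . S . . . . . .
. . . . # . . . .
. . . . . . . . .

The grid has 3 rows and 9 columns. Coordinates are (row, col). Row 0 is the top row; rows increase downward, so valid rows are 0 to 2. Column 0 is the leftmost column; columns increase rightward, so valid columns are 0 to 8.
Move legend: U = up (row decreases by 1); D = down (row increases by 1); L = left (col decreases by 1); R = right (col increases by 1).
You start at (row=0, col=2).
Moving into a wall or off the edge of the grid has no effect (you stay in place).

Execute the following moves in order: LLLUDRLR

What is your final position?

Start: (row=0, col=2)
  L (left): (row=0, col=2) -> (row=0, col=1)
  L (left): (row=0, col=1) -> (row=0, col=0)
  L (left): blocked, stay at (row=0, col=0)
  U (up): blocked, stay at (row=0, col=0)
  D (down): (row=0, col=0) -> (row=1, col=0)
  R (right): (row=1, col=0) -> (row=1, col=1)
  L (left): (row=1, col=1) -> (row=1, col=0)
  R (right): (row=1, col=0) -> (row=1, col=1)
Final: (row=1, col=1)

Answer: Final position: (row=1, col=1)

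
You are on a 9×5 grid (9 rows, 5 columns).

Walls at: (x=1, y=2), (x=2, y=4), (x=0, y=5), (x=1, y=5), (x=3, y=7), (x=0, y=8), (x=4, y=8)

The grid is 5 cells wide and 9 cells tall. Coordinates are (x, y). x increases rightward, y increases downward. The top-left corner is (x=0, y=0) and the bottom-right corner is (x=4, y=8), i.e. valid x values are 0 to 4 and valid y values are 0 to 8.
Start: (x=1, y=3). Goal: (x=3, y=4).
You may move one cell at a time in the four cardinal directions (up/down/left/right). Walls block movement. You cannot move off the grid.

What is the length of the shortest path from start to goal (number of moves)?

BFS from (x=1, y=3) until reaching (x=3, y=4):
  Distance 0: (x=1, y=3)
  Distance 1: (x=0, y=3), (x=2, y=3), (x=1, y=4)
  Distance 2: (x=0, y=2), (x=2, y=2), (x=3, y=3), (x=0, y=4)
  Distance 3: (x=0, y=1), (x=2, y=1), (x=3, y=2), (x=4, y=3), (x=3, y=4)  <- goal reached here
One shortest path (3 moves): (x=1, y=3) -> (x=2, y=3) -> (x=3, y=3) -> (x=3, y=4)

Answer: Shortest path length: 3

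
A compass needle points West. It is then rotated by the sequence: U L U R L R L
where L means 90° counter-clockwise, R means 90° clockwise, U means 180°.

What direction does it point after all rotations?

Answer: Final heading: South

Derivation:
Start: West
  U (U-turn (180°)) -> East
  L (left (90° counter-clockwise)) -> North
  U (U-turn (180°)) -> South
  R (right (90° clockwise)) -> West
  L (left (90° counter-clockwise)) -> South
  R (right (90° clockwise)) -> West
  L (left (90° counter-clockwise)) -> South
Final: South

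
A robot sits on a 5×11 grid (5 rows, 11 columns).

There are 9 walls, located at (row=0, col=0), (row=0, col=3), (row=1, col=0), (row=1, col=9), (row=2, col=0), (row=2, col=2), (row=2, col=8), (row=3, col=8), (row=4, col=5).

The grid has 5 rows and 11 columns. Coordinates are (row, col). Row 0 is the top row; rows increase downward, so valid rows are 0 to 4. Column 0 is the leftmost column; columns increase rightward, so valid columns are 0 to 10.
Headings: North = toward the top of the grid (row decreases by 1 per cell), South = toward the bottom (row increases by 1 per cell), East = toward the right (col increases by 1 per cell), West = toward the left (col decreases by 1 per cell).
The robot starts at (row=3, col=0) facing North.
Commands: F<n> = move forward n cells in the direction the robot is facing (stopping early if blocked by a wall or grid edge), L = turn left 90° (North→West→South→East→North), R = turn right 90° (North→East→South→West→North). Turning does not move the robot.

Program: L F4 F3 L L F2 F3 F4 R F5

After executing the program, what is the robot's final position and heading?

Start: (row=3, col=0), facing North
  L: turn left, now facing West
  F4: move forward 0/4 (blocked), now at (row=3, col=0)
  F3: move forward 0/3 (blocked), now at (row=3, col=0)
  L: turn left, now facing South
  L: turn left, now facing East
  F2: move forward 2, now at (row=3, col=2)
  F3: move forward 3, now at (row=3, col=5)
  F4: move forward 2/4 (blocked), now at (row=3, col=7)
  R: turn right, now facing South
  F5: move forward 1/5 (blocked), now at (row=4, col=7)
Final: (row=4, col=7), facing South

Answer: Final position: (row=4, col=7), facing South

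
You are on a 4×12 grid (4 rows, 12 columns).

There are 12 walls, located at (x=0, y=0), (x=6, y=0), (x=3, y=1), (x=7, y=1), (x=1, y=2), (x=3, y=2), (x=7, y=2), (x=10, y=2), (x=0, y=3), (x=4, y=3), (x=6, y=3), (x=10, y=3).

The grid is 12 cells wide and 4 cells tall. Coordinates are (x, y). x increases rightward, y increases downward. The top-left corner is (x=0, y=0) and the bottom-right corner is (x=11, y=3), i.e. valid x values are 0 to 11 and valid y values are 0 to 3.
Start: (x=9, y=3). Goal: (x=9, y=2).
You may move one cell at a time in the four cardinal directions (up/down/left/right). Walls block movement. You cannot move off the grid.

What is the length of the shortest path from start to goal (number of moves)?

BFS from (x=9, y=3) until reaching (x=9, y=2):
  Distance 0: (x=9, y=3)
  Distance 1: (x=9, y=2), (x=8, y=3)  <- goal reached here
One shortest path (1 moves): (x=9, y=3) -> (x=9, y=2)

Answer: Shortest path length: 1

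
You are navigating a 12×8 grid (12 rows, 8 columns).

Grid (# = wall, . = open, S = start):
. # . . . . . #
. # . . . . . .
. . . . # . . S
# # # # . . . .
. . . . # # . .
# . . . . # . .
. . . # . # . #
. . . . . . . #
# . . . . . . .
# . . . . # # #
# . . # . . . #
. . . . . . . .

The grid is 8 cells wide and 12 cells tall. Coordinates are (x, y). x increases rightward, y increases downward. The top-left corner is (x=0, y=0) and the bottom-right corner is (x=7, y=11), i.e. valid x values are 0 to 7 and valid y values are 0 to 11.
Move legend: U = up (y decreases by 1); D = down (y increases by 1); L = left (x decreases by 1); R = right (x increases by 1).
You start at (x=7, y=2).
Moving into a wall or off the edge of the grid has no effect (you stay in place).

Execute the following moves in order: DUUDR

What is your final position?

Start: (x=7, y=2)
  D (down): (x=7, y=2) -> (x=7, y=3)
  U (up): (x=7, y=3) -> (x=7, y=2)
  U (up): (x=7, y=2) -> (x=7, y=1)
  D (down): (x=7, y=1) -> (x=7, y=2)
  R (right): blocked, stay at (x=7, y=2)
Final: (x=7, y=2)

Answer: Final position: (x=7, y=2)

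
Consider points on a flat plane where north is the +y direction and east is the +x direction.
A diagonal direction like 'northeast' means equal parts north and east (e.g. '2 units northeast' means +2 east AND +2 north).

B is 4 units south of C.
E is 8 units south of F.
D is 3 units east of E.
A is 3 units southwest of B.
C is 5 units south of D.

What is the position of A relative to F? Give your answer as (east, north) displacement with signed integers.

Answer: A is at (east=0, north=-20) relative to F.

Derivation:
Place F at the origin (east=0, north=0).
  E is 8 units south of F: delta (east=+0, north=-8); E at (east=0, north=-8).
  D is 3 units east of E: delta (east=+3, north=+0); D at (east=3, north=-8).
  C is 5 units south of D: delta (east=+0, north=-5); C at (east=3, north=-13).
  B is 4 units south of C: delta (east=+0, north=-4); B at (east=3, north=-17).
  A is 3 units southwest of B: delta (east=-3, north=-3); A at (east=0, north=-20).
Therefore A relative to F: (east=0, north=-20).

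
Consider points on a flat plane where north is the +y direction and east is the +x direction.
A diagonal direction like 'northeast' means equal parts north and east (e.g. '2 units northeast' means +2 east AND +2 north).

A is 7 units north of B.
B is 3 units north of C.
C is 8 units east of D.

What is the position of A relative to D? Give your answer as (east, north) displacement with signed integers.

Place D at the origin (east=0, north=0).
  C is 8 units east of D: delta (east=+8, north=+0); C at (east=8, north=0).
  B is 3 units north of C: delta (east=+0, north=+3); B at (east=8, north=3).
  A is 7 units north of B: delta (east=+0, north=+7); A at (east=8, north=10).
Therefore A relative to D: (east=8, north=10).

Answer: A is at (east=8, north=10) relative to D.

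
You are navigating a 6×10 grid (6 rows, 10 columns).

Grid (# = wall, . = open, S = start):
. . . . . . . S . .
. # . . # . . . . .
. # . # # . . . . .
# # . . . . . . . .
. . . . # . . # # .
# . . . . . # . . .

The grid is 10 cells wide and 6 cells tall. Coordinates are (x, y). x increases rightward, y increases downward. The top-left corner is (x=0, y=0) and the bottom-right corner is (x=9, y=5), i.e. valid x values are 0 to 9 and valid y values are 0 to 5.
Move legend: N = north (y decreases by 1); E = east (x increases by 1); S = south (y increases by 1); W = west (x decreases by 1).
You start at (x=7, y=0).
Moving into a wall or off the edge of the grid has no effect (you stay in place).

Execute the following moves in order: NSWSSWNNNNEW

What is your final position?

Start: (x=7, y=0)
  N (north): blocked, stay at (x=7, y=0)
  S (south): (x=7, y=0) -> (x=7, y=1)
  W (west): (x=7, y=1) -> (x=6, y=1)
  S (south): (x=6, y=1) -> (x=6, y=2)
  S (south): (x=6, y=2) -> (x=6, y=3)
  W (west): (x=6, y=3) -> (x=5, y=3)
  N (north): (x=5, y=3) -> (x=5, y=2)
  N (north): (x=5, y=2) -> (x=5, y=1)
  N (north): (x=5, y=1) -> (x=5, y=0)
  N (north): blocked, stay at (x=5, y=0)
  E (east): (x=5, y=0) -> (x=6, y=0)
  W (west): (x=6, y=0) -> (x=5, y=0)
Final: (x=5, y=0)

Answer: Final position: (x=5, y=0)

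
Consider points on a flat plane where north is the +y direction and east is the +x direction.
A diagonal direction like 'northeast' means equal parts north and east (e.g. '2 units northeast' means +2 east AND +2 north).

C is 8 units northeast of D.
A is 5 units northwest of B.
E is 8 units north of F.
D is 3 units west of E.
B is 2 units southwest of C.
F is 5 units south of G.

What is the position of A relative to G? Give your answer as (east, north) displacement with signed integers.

Place G at the origin (east=0, north=0).
  F is 5 units south of G: delta (east=+0, north=-5); F at (east=0, north=-5).
  E is 8 units north of F: delta (east=+0, north=+8); E at (east=0, north=3).
  D is 3 units west of E: delta (east=-3, north=+0); D at (east=-3, north=3).
  C is 8 units northeast of D: delta (east=+8, north=+8); C at (east=5, north=11).
  B is 2 units southwest of C: delta (east=-2, north=-2); B at (east=3, north=9).
  A is 5 units northwest of B: delta (east=-5, north=+5); A at (east=-2, north=14).
Therefore A relative to G: (east=-2, north=14).

Answer: A is at (east=-2, north=14) relative to G.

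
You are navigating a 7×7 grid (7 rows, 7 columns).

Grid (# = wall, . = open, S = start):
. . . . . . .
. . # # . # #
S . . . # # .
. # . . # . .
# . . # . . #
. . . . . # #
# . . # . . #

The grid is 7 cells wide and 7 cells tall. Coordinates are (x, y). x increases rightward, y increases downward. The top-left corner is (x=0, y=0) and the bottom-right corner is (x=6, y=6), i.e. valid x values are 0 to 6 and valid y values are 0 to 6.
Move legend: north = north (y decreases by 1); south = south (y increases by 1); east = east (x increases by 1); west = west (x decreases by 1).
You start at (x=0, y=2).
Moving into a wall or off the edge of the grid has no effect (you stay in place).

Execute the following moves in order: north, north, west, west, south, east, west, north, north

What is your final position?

Start: (x=0, y=2)
  north (north): (x=0, y=2) -> (x=0, y=1)
  north (north): (x=0, y=1) -> (x=0, y=0)
  west (west): blocked, stay at (x=0, y=0)
  west (west): blocked, stay at (x=0, y=0)
  south (south): (x=0, y=0) -> (x=0, y=1)
  east (east): (x=0, y=1) -> (x=1, y=1)
  west (west): (x=1, y=1) -> (x=0, y=1)
  north (north): (x=0, y=1) -> (x=0, y=0)
  north (north): blocked, stay at (x=0, y=0)
Final: (x=0, y=0)

Answer: Final position: (x=0, y=0)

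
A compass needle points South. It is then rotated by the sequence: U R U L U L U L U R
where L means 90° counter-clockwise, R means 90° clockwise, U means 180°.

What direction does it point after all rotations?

Answer: Final heading: West

Derivation:
Start: South
  U (U-turn (180°)) -> North
  R (right (90° clockwise)) -> East
  U (U-turn (180°)) -> West
  L (left (90° counter-clockwise)) -> South
  U (U-turn (180°)) -> North
  L (left (90° counter-clockwise)) -> West
  U (U-turn (180°)) -> East
  L (left (90° counter-clockwise)) -> North
  U (U-turn (180°)) -> South
  R (right (90° clockwise)) -> West
Final: West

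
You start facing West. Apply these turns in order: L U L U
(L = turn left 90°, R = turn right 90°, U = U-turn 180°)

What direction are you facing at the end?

Start: West
  L (left (90° counter-clockwise)) -> South
  U (U-turn (180°)) -> North
  L (left (90° counter-clockwise)) -> West
  U (U-turn (180°)) -> East
Final: East

Answer: Final heading: East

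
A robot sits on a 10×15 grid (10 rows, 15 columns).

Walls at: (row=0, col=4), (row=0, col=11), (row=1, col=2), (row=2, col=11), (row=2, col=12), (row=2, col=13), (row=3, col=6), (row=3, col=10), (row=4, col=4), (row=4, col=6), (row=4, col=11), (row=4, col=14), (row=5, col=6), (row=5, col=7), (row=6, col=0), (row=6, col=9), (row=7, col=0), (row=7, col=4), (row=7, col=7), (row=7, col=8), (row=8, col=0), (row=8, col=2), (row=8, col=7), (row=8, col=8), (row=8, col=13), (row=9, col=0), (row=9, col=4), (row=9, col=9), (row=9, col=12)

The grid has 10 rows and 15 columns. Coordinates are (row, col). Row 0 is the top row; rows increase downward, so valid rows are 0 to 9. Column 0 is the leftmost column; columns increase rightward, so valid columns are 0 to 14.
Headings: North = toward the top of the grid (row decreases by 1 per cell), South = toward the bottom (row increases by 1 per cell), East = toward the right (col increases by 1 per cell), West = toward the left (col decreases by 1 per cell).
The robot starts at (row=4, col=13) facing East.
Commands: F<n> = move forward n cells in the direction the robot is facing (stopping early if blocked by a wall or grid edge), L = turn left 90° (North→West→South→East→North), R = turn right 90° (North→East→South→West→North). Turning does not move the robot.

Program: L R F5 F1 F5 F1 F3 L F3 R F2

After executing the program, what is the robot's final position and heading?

Start: (row=4, col=13), facing East
  L: turn left, now facing North
  R: turn right, now facing East
  F5: move forward 0/5 (blocked), now at (row=4, col=13)
  F1: move forward 0/1 (blocked), now at (row=4, col=13)
  F5: move forward 0/5 (blocked), now at (row=4, col=13)
  F1: move forward 0/1 (blocked), now at (row=4, col=13)
  F3: move forward 0/3 (blocked), now at (row=4, col=13)
  L: turn left, now facing North
  F3: move forward 1/3 (blocked), now at (row=3, col=13)
  R: turn right, now facing East
  F2: move forward 1/2 (blocked), now at (row=3, col=14)
Final: (row=3, col=14), facing East

Answer: Final position: (row=3, col=14), facing East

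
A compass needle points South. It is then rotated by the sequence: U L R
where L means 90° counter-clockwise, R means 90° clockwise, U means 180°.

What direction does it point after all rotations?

Start: South
  U (U-turn (180°)) -> North
  L (left (90° counter-clockwise)) -> West
  R (right (90° clockwise)) -> North
Final: North

Answer: Final heading: North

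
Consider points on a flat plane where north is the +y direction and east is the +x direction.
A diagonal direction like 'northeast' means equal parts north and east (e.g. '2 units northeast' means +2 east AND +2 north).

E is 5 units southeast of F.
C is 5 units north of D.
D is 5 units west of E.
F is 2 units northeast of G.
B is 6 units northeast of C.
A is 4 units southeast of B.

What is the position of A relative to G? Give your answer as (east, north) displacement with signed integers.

Answer: A is at (east=12, north=4) relative to G.

Derivation:
Place G at the origin (east=0, north=0).
  F is 2 units northeast of G: delta (east=+2, north=+2); F at (east=2, north=2).
  E is 5 units southeast of F: delta (east=+5, north=-5); E at (east=7, north=-3).
  D is 5 units west of E: delta (east=-5, north=+0); D at (east=2, north=-3).
  C is 5 units north of D: delta (east=+0, north=+5); C at (east=2, north=2).
  B is 6 units northeast of C: delta (east=+6, north=+6); B at (east=8, north=8).
  A is 4 units southeast of B: delta (east=+4, north=-4); A at (east=12, north=4).
Therefore A relative to G: (east=12, north=4).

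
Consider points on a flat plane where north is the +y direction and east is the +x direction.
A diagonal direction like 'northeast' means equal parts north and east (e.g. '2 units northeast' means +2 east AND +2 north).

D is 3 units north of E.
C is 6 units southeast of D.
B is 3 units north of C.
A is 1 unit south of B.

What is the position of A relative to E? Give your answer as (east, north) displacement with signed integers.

Answer: A is at (east=6, north=-1) relative to E.

Derivation:
Place E at the origin (east=0, north=0).
  D is 3 units north of E: delta (east=+0, north=+3); D at (east=0, north=3).
  C is 6 units southeast of D: delta (east=+6, north=-6); C at (east=6, north=-3).
  B is 3 units north of C: delta (east=+0, north=+3); B at (east=6, north=0).
  A is 1 unit south of B: delta (east=+0, north=-1); A at (east=6, north=-1).
Therefore A relative to E: (east=6, north=-1).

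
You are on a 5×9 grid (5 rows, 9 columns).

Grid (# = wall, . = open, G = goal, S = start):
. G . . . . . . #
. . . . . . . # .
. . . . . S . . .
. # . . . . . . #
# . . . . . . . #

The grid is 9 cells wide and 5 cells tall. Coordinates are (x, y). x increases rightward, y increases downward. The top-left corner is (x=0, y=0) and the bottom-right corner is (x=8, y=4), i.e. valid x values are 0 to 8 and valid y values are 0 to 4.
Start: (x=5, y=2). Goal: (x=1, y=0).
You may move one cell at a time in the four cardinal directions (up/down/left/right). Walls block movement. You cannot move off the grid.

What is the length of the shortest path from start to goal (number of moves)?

BFS from (x=5, y=2) until reaching (x=1, y=0):
  Distance 0: (x=5, y=2)
  Distance 1: (x=5, y=1), (x=4, y=2), (x=6, y=2), (x=5, y=3)
  Distance 2: (x=5, y=0), (x=4, y=1), (x=6, y=1), (x=3, y=2), (x=7, y=2), (x=4, y=3), (x=6, y=3), (x=5, y=4)
  Distance 3: (x=4, y=0), (x=6, y=0), (x=3, y=1), (x=2, y=2), (x=8, y=2), (x=3, y=3), (x=7, y=3), (x=4, y=4), (x=6, y=4)
  Distance 4: (x=3, y=0), (x=7, y=0), (x=2, y=1), (x=8, y=1), (x=1, y=2), (x=2, y=3), (x=3, y=4), (x=7, y=4)
  Distance 5: (x=2, y=0), (x=1, y=1), (x=0, y=2), (x=2, y=4)
  Distance 6: (x=1, y=0), (x=0, y=1), (x=0, y=3), (x=1, y=4)  <- goal reached here
One shortest path (6 moves): (x=5, y=2) -> (x=4, y=2) -> (x=3, y=2) -> (x=2, y=2) -> (x=1, y=2) -> (x=1, y=1) -> (x=1, y=0)

Answer: Shortest path length: 6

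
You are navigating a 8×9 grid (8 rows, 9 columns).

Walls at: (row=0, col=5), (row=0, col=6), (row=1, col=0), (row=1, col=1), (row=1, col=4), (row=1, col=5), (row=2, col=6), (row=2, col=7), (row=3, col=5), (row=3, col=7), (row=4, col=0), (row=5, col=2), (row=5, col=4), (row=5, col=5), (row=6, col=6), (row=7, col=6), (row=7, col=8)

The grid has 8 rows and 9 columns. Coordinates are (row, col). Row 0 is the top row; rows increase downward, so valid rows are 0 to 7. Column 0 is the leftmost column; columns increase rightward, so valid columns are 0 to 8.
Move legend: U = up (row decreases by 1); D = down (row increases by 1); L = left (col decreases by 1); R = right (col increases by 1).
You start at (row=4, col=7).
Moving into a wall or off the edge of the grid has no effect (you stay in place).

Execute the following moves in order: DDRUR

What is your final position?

Answer: Final position: (row=5, col=8)

Derivation:
Start: (row=4, col=7)
  D (down): (row=4, col=7) -> (row=5, col=7)
  D (down): (row=5, col=7) -> (row=6, col=7)
  R (right): (row=6, col=7) -> (row=6, col=8)
  U (up): (row=6, col=8) -> (row=5, col=8)
  R (right): blocked, stay at (row=5, col=8)
Final: (row=5, col=8)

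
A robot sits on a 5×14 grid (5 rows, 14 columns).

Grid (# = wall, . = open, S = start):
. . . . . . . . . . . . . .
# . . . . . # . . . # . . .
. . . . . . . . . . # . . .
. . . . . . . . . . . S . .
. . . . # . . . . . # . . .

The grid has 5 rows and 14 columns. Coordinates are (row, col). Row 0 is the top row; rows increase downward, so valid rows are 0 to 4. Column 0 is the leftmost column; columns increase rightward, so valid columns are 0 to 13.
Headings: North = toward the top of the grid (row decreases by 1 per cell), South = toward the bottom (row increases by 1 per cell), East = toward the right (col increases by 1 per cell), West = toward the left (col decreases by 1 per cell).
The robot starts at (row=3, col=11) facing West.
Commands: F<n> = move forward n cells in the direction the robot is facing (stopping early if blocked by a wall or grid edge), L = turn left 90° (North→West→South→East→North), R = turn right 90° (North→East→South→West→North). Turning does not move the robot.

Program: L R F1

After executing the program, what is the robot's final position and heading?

Start: (row=3, col=11), facing West
  L: turn left, now facing South
  R: turn right, now facing West
  F1: move forward 1, now at (row=3, col=10)
Final: (row=3, col=10), facing West

Answer: Final position: (row=3, col=10), facing West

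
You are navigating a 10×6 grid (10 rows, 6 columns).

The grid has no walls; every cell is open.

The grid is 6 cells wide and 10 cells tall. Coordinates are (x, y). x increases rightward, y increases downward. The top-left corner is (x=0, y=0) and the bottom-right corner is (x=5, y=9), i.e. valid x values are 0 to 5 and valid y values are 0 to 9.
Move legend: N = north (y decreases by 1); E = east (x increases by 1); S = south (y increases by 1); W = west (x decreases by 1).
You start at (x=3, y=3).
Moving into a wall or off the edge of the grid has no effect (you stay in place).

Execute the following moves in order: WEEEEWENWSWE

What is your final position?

Start: (x=3, y=3)
  W (west): (x=3, y=3) -> (x=2, y=3)
  E (east): (x=2, y=3) -> (x=3, y=3)
  E (east): (x=3, y=3) -> (x=4, y=3)
  E (east): (x=4, y=3) -> (x=5, y=3)
  E (east): blocked, stay at (x=5, y=3)
  W (west): (x=5, y=3) -> (x=4, y=3)
  E (east): (x=4, y=3) -> (x=5, y=3)
  N (north): (x=5, y=3) -> (x=5, y=2)
  W (west): (x=5, y=2) -> (x=4, y=2)
  S (south): (x=4, y=2) -> (x=4, y=3)
  W (west): (x=4, y=3) -> (x=3, y=3)
  E (east): (x=3, y=3) -> (x=4, y=3)
Final: (x=4, y=3)

Answer: Final position: (x=4, y=3)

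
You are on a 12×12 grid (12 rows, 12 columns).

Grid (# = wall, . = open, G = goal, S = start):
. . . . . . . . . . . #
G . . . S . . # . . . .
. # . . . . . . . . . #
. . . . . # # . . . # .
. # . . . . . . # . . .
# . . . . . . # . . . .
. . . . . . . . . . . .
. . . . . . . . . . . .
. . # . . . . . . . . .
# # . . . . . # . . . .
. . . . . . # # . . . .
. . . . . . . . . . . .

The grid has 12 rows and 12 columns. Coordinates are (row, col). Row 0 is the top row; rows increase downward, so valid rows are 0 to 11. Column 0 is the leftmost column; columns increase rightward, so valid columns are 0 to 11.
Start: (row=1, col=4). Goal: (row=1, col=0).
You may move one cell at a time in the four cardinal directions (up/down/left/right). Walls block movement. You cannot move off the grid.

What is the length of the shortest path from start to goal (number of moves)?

BFS from (row=1, col=4) until reaching (row=1, col=0):
  Distance 0: (row=1, col=4)
  Distance 1: (row=0, col=4), (row=1, col=3), (row=1, col=5), (row=2, col=4)
  Distance 2: (row=0, col=3), (row=0, col=5), (row=1, col=2), (row=1, col=6), (row=2, col=3), (row=2, col=5), (row=3, col=4)
  Distance 3: (row=0, col=2), (row=0, col=6), (row=1, col=1), (row=2, col=2), (row=2, col=6), (row=3, col=3), (row=4, col=4)
  Distance 4: (row=0, col=1), (row=0, col=7), (row=1, col=0), (row=2, col=7), (row=3, col=2), (row=4, col=3), (row=4, col=5), (row=5, col=4)  <- goal reached here
One shortest path (4 moves): (row=1, col=4) -> (row=1, col=3) -> (row=1, col=2) -> (row=1, col=1) -> (row=1, col=0)

Answer: Shortest path length: 4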